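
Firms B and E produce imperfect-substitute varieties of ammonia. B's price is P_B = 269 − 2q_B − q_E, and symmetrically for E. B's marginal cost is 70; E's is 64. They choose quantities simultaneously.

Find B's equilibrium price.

Firm B's profit: π = q_B(269 − 2q_B − q_E) − 70q_B.
∂π/∂q_B = 199 − 4q_B − q_E = 0 ⇒ q_B = 49.75 − 0.25q_E.
Similarly q_E = 51.25 − 0.25q_B.
Substituting the second reaction function into the first: q_B = 49.75 − 0.25(51.25 − 0.25q_B), which gives 0.9375q_B = 36.9375 ⇒ q_B = 39.4.
Then q_E = 51.25 − 0.25·39.4 = 41.4.
P_B = 269 − 2·39.4 − 41.4 = 148.8.

148.8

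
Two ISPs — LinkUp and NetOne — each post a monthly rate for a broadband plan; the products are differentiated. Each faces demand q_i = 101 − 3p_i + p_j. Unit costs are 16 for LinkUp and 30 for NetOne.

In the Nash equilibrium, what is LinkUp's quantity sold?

45

LinkUp's profit: π = (p_{LinkUp} − 16)(101 − 3p_{LinkUp} + p_{NetOne}).
∂π/∂p_{LinkUp} = 149 − 6p_{LinkUp} + p_{NetOne} = 0 ⇒ p_{LinkUp} = 149/6 + (1/6)p_{NetOne}.
Similarly p_{NetOne} = 191/6 + (1/6)p_{LinkUp}.
Plugging p_{NetOne} into LinkUp's best response: p_{LinkUp} = 149/6 + (1/6)(191/6 + (1/6)p_{LinkUp}) ⇒ (35/36)p_{LinkUp} = 1085/36, so p_{LinkUp} = 31.
Then p_{NetOne} = 191/6 + (1/6)·31 = 37.
q_{LinkUp} = 101 − 3·31 + 37 = 45.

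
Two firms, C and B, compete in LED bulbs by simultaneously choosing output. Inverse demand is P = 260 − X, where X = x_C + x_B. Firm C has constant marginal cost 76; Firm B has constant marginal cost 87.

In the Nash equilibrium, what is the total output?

119

Firm C's profit: π = x_C(260 − (x_C + x_B)) − 76x_C.
∂π/∂x_C = 184 − 2x_C − x_B = 0, so x_C = 92 − 0.5x_B.
By the same steps for B: x_B = 86.5 − 0.5x_C.
Solving the two reaction functions simultaneously: (1 − (−0.5)(−0.5))x_C = 92 − 0.5·86.5, so 0.75x_C = 48.75 and x_C = 65.
Then x_B = 86.5 − 0.5·65 = 54.
Total output: 65 + 54 = 119.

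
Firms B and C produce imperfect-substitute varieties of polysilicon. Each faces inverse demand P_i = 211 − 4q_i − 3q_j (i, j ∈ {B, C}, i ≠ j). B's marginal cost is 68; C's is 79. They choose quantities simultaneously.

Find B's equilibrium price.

Firm B's profit: π = q_B(211 − 4q_B − 3q_C) − 68q_B.
∂π/∂q_B = 143 − 8q_B − 3q_C = 0 ⇒ q_B = 17.875 − 0.375q_C.
Similarly q_C = 16.5 − 0.375q_B.
Solving the two reaction functions simultaneously: (1 − (−0.375)(−0.375))q_B = 17.875 − 0.375·16.5, so (55/64)q_B = 11.6875 and q_B = 13.6.
Then q_C = 16.5 − 0.375·13.6 = 11.4.
P_B = 211 − 4·13.6 − 3·11.4 = 122.4.

122.4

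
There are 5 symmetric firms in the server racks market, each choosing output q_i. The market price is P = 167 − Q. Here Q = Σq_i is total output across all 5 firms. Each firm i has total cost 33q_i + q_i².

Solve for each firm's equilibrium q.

A representative firm's profit is π_i = q_i(167 − Q) − 33q_i − q_i², with Q = q_i + Σ_{j≠i} q_j.
First-order condition: 134 − 4q_i − Σ_{j≠i} q_j = 0.
In a symmetric equilibrium every firm chooses the same q, so Σ_{j≠i} q_j = 4q. The condition becomes 134 − 8q = 0, giving q = 134/8 = 16.75.

16.75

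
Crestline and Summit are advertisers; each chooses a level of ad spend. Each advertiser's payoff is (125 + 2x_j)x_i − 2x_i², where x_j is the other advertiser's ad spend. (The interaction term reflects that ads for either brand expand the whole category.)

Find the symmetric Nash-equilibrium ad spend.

Crestline's payoff is (125 + 2x_S)x_C − 2x_C².
∂π/∂x_C = 125 + 2x_S − 4x_C = 0, so x_C = 31.25 + 0.5x_S.
By symmetry x_S = x_C; substituting into the reaction function, 0.5x_C = 31.25 and x_C = 62.5.

62.5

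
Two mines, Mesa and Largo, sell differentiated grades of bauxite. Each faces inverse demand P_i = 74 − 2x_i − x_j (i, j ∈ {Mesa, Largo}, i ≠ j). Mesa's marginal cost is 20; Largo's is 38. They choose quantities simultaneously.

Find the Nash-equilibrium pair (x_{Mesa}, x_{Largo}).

Mine Mesa's profit: π = x_{Mesa}(74 − 2x_{Mesa} − x_{Largo}) − 20x_{Mesa}.
∂π/∂x_{Mesa} = 54 − 4x_{Mesa} − x_{Largo} = 0 ⇒ x_{Mesa} = 13.5 − 0.25x_{Largo}.
Similarly x_{Largo} = 9 − 0.25x_{Mesa}.
Substituting the second reaction function into the first: x_{Mesa} = 13.5 − 0.25(9 − 0.25x_{Mesa}), which gives 0.9375x_{Mesa} = 11.25 ⇒ x_{Mesa} = 12.
Then x_{Largo} = 9 − 0.25·12 = 6.

12, 6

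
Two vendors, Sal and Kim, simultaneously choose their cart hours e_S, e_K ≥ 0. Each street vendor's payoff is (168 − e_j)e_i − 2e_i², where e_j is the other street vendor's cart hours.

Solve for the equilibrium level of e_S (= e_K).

33.6

Sal's payoff is (168 − e_K)e_S − 2e_S².
∂π/∂e_S = 168 − e_K − 4e_S = 0, so e_S = 42 − 0.25e_K.
Setting e_S = e_K in the reaction function: e_S = 42 − 0.25e_S, so e_S = 42 / 1.25 = 33.6.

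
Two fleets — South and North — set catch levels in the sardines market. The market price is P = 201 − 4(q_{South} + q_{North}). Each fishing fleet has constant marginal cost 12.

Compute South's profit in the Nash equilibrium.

Fishing fleet South's profit: π = q_{South}(201 − 4(q_{South} + q_{North})) − 12q_{South}.
∂π/∂q_{South} = 189 − 8q_{South} − 4q_{North} = 0, so q_{South} = 23.625 − 0.5q_{North}.
By symmetry q_{North} = q_{South}; substituting into the reaction function, 1.5q_{South} = 23.625 and q_{South} = 15.75.
Price P = 201 − 4·31.5 = 75.
South's profit: (75 − 12)·15.75 = 992.25.

992.25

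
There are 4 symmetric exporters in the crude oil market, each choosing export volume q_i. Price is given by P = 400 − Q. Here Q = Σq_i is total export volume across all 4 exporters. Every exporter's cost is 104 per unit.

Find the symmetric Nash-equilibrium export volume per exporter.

59.2

A representative exporter's profit is π_i = q_i(400 − Q) − 104q_i, with Q = q_i + Σ_{j≠i} q_j.
First-order condition: 296 − 2q_i − Σ_{j≠i} q_j = 0.
With identical exporters, set every q_j = q: then 296 − 2q − 3q = 0, i.e. q = 296/5 = 59.2.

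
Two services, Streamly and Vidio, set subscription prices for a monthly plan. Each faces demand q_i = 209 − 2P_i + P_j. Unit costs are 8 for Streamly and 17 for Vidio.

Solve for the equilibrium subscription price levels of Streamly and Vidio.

Streamly's profit: π = (P_{Streamly} − 8)(209 − 2P_{Streamly} + P_{Vidio}).
∂π/∂P_{Streamly} = 225 − 4P_{Streamly} + P_{Vidio} = 0 ⇒ P_{Streamly} = 56.25 + 0.25P_{Vidio}.
Similarly P_{Vidio} = 60.75 + 0.25P_{Streamly}.
Plugging P_{Vidio} into Streamly's best response: P_{Streamly} = 56.25 + 0.25(60.75 + 0.25P_{Streamly}) ⇒ 0.9375P_{Streamly} = 71.4375, so P_{Streamly} = 76.2.
Then P_{Vidio} = 60.75 + 0.25·76.2 = 79.8.

76.2, 79.8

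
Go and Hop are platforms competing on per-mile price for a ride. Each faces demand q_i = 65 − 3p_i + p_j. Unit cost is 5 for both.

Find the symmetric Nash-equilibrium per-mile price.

Go's profit: π = (p_{Go} − 5)(65 − 3p_{Go} + p_{Hop}).
∂π/∂p_{Go} = 80 − 6p_{Go} + p_{Hop} = 0 ⇒ p_{Go} = 40/3 + (1/6)p_{Hop}.
Setting p_{Go} = p_{Hop} in the reaction function: p_{Go} = 40/3 + (1/6)p_{Go}, so p_{Go} = (40/3) / (5/6) = 16.

16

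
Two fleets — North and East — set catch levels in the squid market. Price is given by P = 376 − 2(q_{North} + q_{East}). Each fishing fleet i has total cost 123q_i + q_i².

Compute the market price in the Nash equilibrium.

249.5

Fishing fleet North's profit: π = q_{North}(376 − 2(q_{North} + q_{East})) − 123q_{North} − q_{North}².
∂π/∂q_{North} = 253 − 6q_{North} − 2q_{East} = 0, so q_{North} = 253/6 − (1/3)q_{East}.
Setting q_{North} = q_{East} in the reaction function: q_{North} = 253/6 − (1/3)q_{North}, so q_{North} = (253/6) / (4/3) = 31.625.
Equilibrium price: P = 376 − 2·63.25 = 249.5.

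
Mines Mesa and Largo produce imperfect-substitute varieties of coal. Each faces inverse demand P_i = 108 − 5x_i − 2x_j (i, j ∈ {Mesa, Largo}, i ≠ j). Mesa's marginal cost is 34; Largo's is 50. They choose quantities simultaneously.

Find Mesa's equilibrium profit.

Mine Mesa's profit: π = x_{Mesa}(108 − 5x_{Mesa} − 2x_{Largo}) − 34x_{Mesa}.
∂π/∂x_{Mesa} = 74 − 10x_{Mesa} − 2x_{Largo} = 0 ⇒ x_{Mesa} = 7.4 − 0.2x_{Largo}.
Similarly x_{Largo} = 5.8 − 0.2x_{Mesa}.
Plugging x_{Largo} into Mesa's best response: x_{Mesa} = 7.4 − 0.2(5.8 − 0.2x_{Mesa}) ⇒ 0.96x_{Mesa} = 6.24, so x_{Mesa} = 6.5.
Then x_{Largo} = 5.8 − 0.2·6.5 = 4.5.
P_{Mesa} = 108 − 5·6.5 − 2·4.5 = 66.5.
Profit = (66.5 − 34)·6.5 = 211.25.

211.25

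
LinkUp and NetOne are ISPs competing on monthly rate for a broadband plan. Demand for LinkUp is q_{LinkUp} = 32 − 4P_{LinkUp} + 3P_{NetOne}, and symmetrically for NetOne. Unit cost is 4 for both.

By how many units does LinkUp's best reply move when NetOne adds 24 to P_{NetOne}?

LinkUp's profit: π = (P_{LinkUp} − 4)(32 − 4P_{LinkUp} + 3P_{NetOne}).
∂π/∂P_{LinkUp} = 48 − 8P_{LinkUp} + 3P_{NetOne} = 0 ⇒ P_{LinkUp} = 6 + 0.375P_{NetOne}.
The reaction-function slope is 0.375, so a 24-unit rise in P_{NetOne} moves P_{LinkUp} by 0.375 × 24 = 9. LinkUp's best response rises — the actions are strategic complements.

9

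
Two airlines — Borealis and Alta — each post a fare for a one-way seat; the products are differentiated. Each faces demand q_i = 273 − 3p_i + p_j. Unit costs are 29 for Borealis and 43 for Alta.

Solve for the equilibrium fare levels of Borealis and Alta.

Borealis's profit: π = (p_{Borealis} − 29)(273 − 3p_{Borealis} + p_{Alta}).
∂π/∂p_{Borealis} = 360 − 6p_{Borealis} + p_{Alta} = 0 ⇒ p_{Borealis} = 60 + (1/6)p_{Alta}.
Similarly p_{Alta} = 67 + (1/6)p_{Borealis}.
Substituting the second reaction function into the first: p_{Borealis} = 60 + (1/6)(67 + (1/6)p_{Borealis}), which gives (35/36)p_{Borealis} = 427/6 ⇒ p_{Borealis} = 73.2.
Then p_{Alta} = 67 + (1/6)·73.2 = 79.2.

73.2, 79.2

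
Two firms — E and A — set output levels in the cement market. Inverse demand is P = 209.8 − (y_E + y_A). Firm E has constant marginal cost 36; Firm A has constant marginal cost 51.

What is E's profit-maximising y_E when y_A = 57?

58.4

Firm E's profit: π = y_E(209.8 − (y_E + y_A)) − 36y_E.
∂π/∂y_E = 173.8 − 2y_E − y_A = 0, so y_E = 86.9 − 0.5y_A.
At y_A = 57: y_E = 86.9 − 0.5·57 = 58.4.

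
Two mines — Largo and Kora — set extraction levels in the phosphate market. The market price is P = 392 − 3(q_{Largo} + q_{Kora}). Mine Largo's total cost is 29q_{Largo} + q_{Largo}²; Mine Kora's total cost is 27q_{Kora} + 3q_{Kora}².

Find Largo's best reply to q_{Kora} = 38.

Mine Largo's profit: π = q_{Largo}(392 − 3(q_{Largo} + q_{Kora})) − 29q_{Largo} − q_{Largo}².
∂π/∂q_{Largo} = 363 − 8q_{Largo} − 3q_{Kora} = 0, so q_{Largo} = 45.375 − 0.375q_{Kora}.
At q_{Kora} = 38: q_{Largo} = 45.375 − 0.375·38 = 31.125.

31.125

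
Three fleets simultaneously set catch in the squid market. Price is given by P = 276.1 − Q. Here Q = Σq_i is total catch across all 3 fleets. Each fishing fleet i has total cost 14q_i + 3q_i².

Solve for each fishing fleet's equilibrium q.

A representative fishing fleet's profit is π_i = q_i(276.1 − Q) − 14q_i − 3q_i², with Q = q_i + Σ_{j≠i} q_j.
First-order condition: 262.1 − 8q_i − Σ_{j≠i} q_j = 0.
In a symmetric equilibrium every fishing fleet chooses the same q, so Σ_{j≠i} q_j = 2q. The condition becomes 262.1 − 10q = 0, giving q = 262.1/10 = 26.21.

26.21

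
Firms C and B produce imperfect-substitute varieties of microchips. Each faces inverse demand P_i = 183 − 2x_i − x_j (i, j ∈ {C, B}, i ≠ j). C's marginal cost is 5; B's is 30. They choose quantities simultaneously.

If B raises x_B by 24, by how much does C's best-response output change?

Firm C's profit: π = x_C(183 − 2x_C − x_B) − 5x_C.
∂π/∂x_C = 178 − 4x_C − x_B = 0 ⇒ x_C = 44.5 − 0.25x_B.
The reaction-function slope is −0.25, so a 24-unit rise in x_B moves x_C by −0.25 × 24 = −6. C's best response falls — the actions are strategic substitutes.

-6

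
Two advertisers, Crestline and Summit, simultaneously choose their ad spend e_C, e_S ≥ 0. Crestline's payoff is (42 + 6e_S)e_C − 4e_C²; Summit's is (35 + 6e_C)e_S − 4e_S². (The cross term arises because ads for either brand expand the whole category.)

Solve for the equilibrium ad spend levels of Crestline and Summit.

Expanding Crestline's payoff: 42e_C + 6e_Se_C − 4e_C².
∂π/∂e_C = 42 + 6e_S − 8e_C = 0, so e_C = 5.25 + 0.75e_S.
Likewise for Summit: e_S = 4.375 + 0.75e_C.
Solving the two reaction functions simultaneously: (1 − (0.75)(0.75))e_C = 5.25 + 0.75·4.375, so 0.4375e_C = 273/32 and e_C = 19.5.
Then e_S = 4.375 + 0.75·19.5 = 19.

19.5, 19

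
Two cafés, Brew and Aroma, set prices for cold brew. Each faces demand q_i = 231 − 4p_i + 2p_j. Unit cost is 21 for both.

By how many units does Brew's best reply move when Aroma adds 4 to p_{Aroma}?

Brew's profit: π = (p_{Brew} − 21)(231 − 4p_{Brew} + 2p_{Aroma}).
∂π/∂p_{Brew} = 315 − 8p_{Brew} + 2p_{Aroma} = 0 ⇒ p_{Brew} = 39.375 + 0.25p_{Aroma}.
The reaction-function slope is 0.25, so a 4-unit rise in p_{Aroma} moves p_{Brew} by 0.25 × 4 = 1. Brew's best response rises — the actions are strategic complements.

1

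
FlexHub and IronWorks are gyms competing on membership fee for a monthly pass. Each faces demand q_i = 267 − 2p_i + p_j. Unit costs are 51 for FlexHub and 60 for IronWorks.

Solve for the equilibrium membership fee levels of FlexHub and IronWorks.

124.2, 127.8

FlexHub's profit: π = (p_{FlexHub} − 51)(267 − 2p_{FlexHub} + p_{IronWorks}).
∂π/∂p_{FlexHub} = 369 − 4p_{FlexHub} + p_{IronWorks} = 0 ⇒ p_{FlexHub} = 92.25 + 0.25p_{IronWorks}.
Similarly p_{IronWorks} = 96.75 + 0.25p_{FlexHub}.
Substituting the second reaction function into the first: p_{FlexHub} = 92.25 + 0.25(96.75 + 0.25p_{FlexHub}), which gives 0.9375p_{FlexHub} = 116.4375 ⇒ p_{FlexHub} = 124.2.
Then p_{IronWorks} = 96.75 + 0.25·124.2 = 127.8.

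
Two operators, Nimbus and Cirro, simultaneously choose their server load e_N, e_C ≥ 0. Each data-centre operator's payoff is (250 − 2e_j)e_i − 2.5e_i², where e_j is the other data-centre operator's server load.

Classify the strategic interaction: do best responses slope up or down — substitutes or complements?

strategic substitutes

Nimbus's payoff is (250 − 2e_C)e_N − 2.5e_N².
∂π/∂e_N = 250 − 2e_C − 5e_N = 0, so e_N = 50 − 0.4e_C.
The best-response slope de_N/de_C = −0.4 < 0: the reaction function is downward-sloping, so the choices are strategic substitutes.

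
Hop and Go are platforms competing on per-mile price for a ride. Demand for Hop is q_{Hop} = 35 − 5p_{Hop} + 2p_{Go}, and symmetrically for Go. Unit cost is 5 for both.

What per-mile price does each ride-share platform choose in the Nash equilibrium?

7.5

Hop's profit: π = (p_{Hop} − 5)(35 − 5p_{Hop} + 2p_{Go}).
∂π/∂p_{Hop} = 60 − 10p_{Hop} + 2p_{Go} = 0 ⇒ p_{Hop} = 6 + 0.2p_{Go}.
The game is symmetric, so in equilibrium p_{Go} = p_{Hop}: the reaction function gives 0.8p_{Hop} = 6, hence p_{Hop} = 7.5.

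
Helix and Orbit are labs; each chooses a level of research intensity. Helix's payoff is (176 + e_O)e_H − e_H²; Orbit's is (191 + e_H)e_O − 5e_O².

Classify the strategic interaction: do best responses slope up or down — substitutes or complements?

strategic complements

Expanding Helix's payoff: 176e_H + e_Oe_H − e_H².
∂π/∂e_H = 176 + e_O − 2e_H = 0, so e_H = 88 + 0.5e_O.
The best-response slope de_H/de_O = 0.5 > 0: the reaction function is upward-sloping, so the choices are strategic complements.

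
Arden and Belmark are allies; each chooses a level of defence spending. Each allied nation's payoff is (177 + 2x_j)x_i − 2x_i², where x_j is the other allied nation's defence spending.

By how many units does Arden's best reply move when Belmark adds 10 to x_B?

Arden's payoff is (177 + 2x_B)x_A − 2x_A².
∂π/∂x_A = 177 + 2x_B − 4x_A = 0, so x_A = 44.25 + 0.5x_B.
The reaction-function slope is 0.5, so a 10-unit rise in x_B moves x_A by 0.5 × 10 = 5. Arden's best response rises — the actions are strategic complements.

5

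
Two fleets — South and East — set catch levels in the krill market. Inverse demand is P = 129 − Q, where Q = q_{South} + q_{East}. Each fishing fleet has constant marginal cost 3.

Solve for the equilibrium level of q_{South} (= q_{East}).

42

Fishing fleet South's profit: π = q_{South}(129 − (q_{South} + q_{East})) − 3q_{South}.
∂π/∂q_{South} = 126 − 2q_{South} − q_{East} = 0, so q_{South} = 63 − 0.5q_{East}.
Setting q_{South} = q_{East} in the reaction function: q_{South} = 63 − 0.5q_{South}, so q_{South} = 63 / 1.5 = 42.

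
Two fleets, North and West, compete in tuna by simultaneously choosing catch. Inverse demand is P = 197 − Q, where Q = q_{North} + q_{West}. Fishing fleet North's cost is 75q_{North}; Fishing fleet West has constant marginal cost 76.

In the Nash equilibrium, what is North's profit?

1681

Fishing fleet North's profit: π = q_{North}(197 − (q_{North} + q_{West})) − 75q_{North}.
∂π/∂q_{North} = 122 − 2q_{North} − q_{West} = 0, so q_{North} = 61 − 0.5q_{West}.
By the same steps for West: q_{West} = 60.5 − 0.5q_{North}.
Substituting the second reaction function into the first: q_{North} = 61 − 0.5(60.5 − 0.5q_{North}), which gives 0.75q_{North} = 30.75 ⇒ q_{North} = 41.
Then q_{West} = 60.5 − 0.5·41 = 40.
Price P = 197 − 81 = 116.
North's profit: (116 − 75)·41 = 1681.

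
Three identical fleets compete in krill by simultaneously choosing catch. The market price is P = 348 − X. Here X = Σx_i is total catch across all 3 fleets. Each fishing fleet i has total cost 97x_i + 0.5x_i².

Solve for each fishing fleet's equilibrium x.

A representative fishing fleet's profit is π_i = x_i(348 − X) − 97x_i − 0.5x_i², with X = x_i + Σ_{j≠i} x_j.
First-order condition: 251 − 3x_i − Σ_{j≠i} x_j = 0.
With identical fishing fleets, set every x_j = x: then 251 − 3x − 2x = 0, i.e. x = 251/5 = 50.2.

50.2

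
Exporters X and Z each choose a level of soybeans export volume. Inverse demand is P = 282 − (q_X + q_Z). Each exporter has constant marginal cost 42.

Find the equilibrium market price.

122

Exporter X's profit: π = q_X(282 − (q_X + q_Z)) − 42q_X.
∂π/∂q_X = 240 − 2q_X − q_Z = 0, so q_X = 120 − 0.5q_Z.
By symmetry q_Z = q_X; substituting into the reaction function, 1.5q_X = 120 and q_X = 80.
Equilibrium price: P = 282 − 160 = 122.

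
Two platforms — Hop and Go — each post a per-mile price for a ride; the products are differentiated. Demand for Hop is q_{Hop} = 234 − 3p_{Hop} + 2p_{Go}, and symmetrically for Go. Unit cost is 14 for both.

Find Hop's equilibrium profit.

Hop's profit: π = (p_{Hop} − 14)(234 − 3p_{Hop} + 2p_{Go}).
∂π/∂p_{Hop} = 276 − 6p_{Hop} + 2p_{Go} = 0 ⇒ p_{Hop} = 46 + (1/3)p_{Go}.
Setting p_{Hop} = p_{Go} in the reaction function: p_{Hop} = 46 + (1/3)p_{Hop}, so p_{Hop} = 46 / (2/3) = 69.
q_{Hop} = 234 − 3·69 + 2·69 = 165.
Profit = (69 − 14)·165 = 9075.

9075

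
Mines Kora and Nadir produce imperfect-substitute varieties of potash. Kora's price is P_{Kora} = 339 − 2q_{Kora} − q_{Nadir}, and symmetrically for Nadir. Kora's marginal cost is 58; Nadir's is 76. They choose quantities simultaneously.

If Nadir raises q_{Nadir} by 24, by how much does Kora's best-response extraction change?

-6

Mine Kora's profit: π = q_{Kora}(339 − 2q_{Kora} − q_{Nadir}) − 58q_{Kora}.
∂π/∂q_{Kora} = 281 − 4q_{Kora} − q_{Nadir} = 0 ⇒ q_{Kora} = 70.25 − 0.25q_{Nadir}.
The reaction-function slope is −0.25, so a 24-unit rise in q_{Nadir} moves q_{Kora} by −0.25 × 24 = −6. Kora's best response falls — the actions are strategic substitutes.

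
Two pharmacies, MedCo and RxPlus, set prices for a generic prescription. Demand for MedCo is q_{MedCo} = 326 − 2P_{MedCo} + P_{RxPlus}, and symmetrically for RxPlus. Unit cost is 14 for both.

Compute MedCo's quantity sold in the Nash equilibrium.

208

MedCo's profit: π = (P_{MedCo} − 14)(326 − 2P_{MedCo} + P_{RxPlus}).
∂π/∂P_{MedCo} = 354 − 4P_{MedCo} + P_{RxPlus} = 0 ⇒ P_{MedCo} = 88.5 + 0.25P_{RxPlus}.
Setting P_{MedCo} = P_{RxPlus} in the reaction function: P_{MedCo} = 88.5 + 0.25P_{MedCo}, so P_{MedCo} = 88.5 / 0.75 = 118.
q_{MedCo} = 326 − 2·118 + 118 = 208.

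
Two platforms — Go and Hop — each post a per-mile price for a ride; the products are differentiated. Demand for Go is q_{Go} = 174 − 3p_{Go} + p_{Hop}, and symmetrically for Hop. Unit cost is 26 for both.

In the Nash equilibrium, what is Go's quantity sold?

Go's profit: π = (p_{Go} − 26)(174 − 3p_{Go} + p_{Hop}).
∂π/∂p_{Go} = 252 − 6p_{Go} + p_{Hop} = 0 ⇒ p_{Go} = 42 + (1/6)p_{Hop}.
By symmetry p_{Hop} = p_{Go}; substituting into the reaction function, (5/6)p_{Go} = 42 and p_{Go} = 50.4.
q_{Go} = 174 − 3·50.4 + 50.4 = 73.2.

73.2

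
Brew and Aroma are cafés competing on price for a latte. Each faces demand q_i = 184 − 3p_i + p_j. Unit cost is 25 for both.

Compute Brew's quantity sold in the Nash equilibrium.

Brew's profit: π = (p_{Brew} − 25)(184 − 3p_{Brew} + p_{Aroma}).
∂π/∂p_{Brew} = 259 − 6p_{Brew} + p_{Aroma} = 0 ⇒ p_{Brew} = 259/6 + (1/6)p_{Aroma}.
The game is symmetric, so in equilibrium p_{Aroma} = p_{Brew}: the reaction function gives (5/6)p_{Brew} = 259/6, hence p_{Brew} = 51.8.
q_{Brew} = 184 − 3·51.8 + 51.8 = 80.4.

80.4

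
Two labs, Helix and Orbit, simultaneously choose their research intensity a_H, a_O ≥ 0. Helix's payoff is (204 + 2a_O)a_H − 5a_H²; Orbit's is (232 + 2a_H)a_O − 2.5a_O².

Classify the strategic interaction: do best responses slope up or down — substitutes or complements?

Expanding Helix's payoff: 204a_H + 2a_Oa_H − 5a_H².
∂π/∂a_H = 204 + 2a_O − 10a_H = 0, so a_H = 20.4 + 0.2a_O.
The best-response slope da_H/da_O = 0.2 > 0: the reaction function is upward-sloping, so the choices are strategic complements.

strategic complements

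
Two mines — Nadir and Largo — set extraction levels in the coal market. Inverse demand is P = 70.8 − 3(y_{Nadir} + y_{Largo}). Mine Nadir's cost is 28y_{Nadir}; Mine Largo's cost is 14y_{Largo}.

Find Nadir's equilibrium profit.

30.72

Mine Nadir's profit: π = y_{Nadir}(70.8 − 3(y_{Nadir} + y_{Largo})) − 28y_{Nadir}.
∂π/∂y_{Nadir} = 42.8 − 6y_{Nadir} − 3y_{Largo} = 0, so y_{Nadir} = 107/15 − 0.5y_{Largo}.
By the same steps for Largo: y_{Largo} = 142/15 − 0.5y_{Nadir}.
Plugging y_{Largo} into Nadir's best response: y_{Nadir} = 107/15 − 0.5(142/15 − 0.5y_{Nadir}) ⇒ 0.75y_{Nadir} = 2.4, so y_{Nadir} = 3.2.
Then y_{Largo} = 142/15 − 0.5·3.2 = 118/15.
Price P = 70.8 − 3·(166/15) = 37.6.
Nadir's profit: (37.6 − 28)·3.2 = 30.72.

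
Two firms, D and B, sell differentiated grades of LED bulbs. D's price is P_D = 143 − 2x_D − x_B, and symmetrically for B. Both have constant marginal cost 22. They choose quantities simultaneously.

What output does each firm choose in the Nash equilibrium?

24.2

Firm D's profit: π = x_D(143 − 2x_D − x_B) − 22x_D.
∂π/∂x_D = 121 − 4x_D − x_B = 0 ⇒ x_D = 30.25 − 0.25x_B.
The game is symmetric, so in equilibrium x_B = x_D: the reaction function gives 1.25x_D = 30.25, hence x_D = 24.2.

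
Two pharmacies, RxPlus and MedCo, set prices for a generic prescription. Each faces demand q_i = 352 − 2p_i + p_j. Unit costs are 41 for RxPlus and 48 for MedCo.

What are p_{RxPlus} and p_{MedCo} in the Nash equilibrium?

145.6, 148.4

RxPlus's profit: π = (p_{RxPlus} − 41)(352 − 2p_{RxPlus} + p_{MedCo}).
∂π/∂p_{RxPlus} = 434 − 4p_{RxPlus} + p_{MedCo} = 0 ⇒ p_{RxPlus} = 108.5 + 0.25p_{MedCo}.
Similarly p_{MedCo} = 112 + 0.25p_{RxPlus}.
Solving the two reaction functions simultaneously: (1 − (0.25)(0.25))p_{RxPlus} = 108.5 + 0.25·112, so 0.9375p_{RxPlus} = 136.5 and p_{RxPlus} = 145.6.
Then p_{MedCo} = 112 + 0.25·145.6 = 148.4.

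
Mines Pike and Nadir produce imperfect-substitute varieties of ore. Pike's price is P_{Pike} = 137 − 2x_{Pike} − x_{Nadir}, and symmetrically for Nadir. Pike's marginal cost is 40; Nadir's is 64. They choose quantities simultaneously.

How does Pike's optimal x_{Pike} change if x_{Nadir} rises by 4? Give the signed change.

Mine Pike's profit: π = x_{Pike}(137 − 2x_{Pike} − x_{Nadir}) − 40x_{Pike}.
∂π/∂x_{Pike} = 97 − 4x_{Pike} − x_{Nadir} = 0 ⇒ x_{Pike} = 24.25 − 0.25x_{Nadir}.
The reaction-function slope is −0.25, so a 4-unit rise in x_{Nadir} moves x_{Pike} by −0.25 × 4 = −1. Pike's best response falls — the actions are strategic substitutes.

-1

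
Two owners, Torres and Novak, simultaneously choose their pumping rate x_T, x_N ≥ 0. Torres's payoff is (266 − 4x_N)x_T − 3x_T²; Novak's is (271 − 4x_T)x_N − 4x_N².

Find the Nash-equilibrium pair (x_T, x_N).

32.625, 17.5625

Expanding Torres's payoff: 266x_T − 4x_Nx_T − 3x_T².
∂π/∂x_T = 266 − 4x_N − 6x_T = 0, so x_T = 133/3 − (2/3)x_N.
Likewise for Novak: x_N = 33.875 − 0.5x_T.
Solving the two reaction functions simultaneously: (1 − (−2/3)(−0.5))x_T = 133/3 − (2/3)·33.875, so (2/3)x_T = 21.75 and x_T = 32.625.
Then x_N = 33.875 − 0.5·32.625 = 17.5625.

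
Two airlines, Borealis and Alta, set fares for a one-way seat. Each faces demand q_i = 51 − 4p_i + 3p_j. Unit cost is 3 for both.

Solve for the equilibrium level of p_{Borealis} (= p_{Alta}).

12.6

Borealis's profit: π = (p_{Borealis} − 3)(51 − 4p_{Borealis} + 3p_{Alta}).
∂π/∂p_{Borealis} = 63 − 8p_{Borealis} + 3p_{Alta} = 0 ⇒ p_{Borealis} = 7.875 + 0.375p_{Alta}.
By symmetry p_{Alta} = p_{Borealis}; substituting into the reaction function, 0.625p_{Borealis} = 7.875 and p_{Borealis} = 12.6.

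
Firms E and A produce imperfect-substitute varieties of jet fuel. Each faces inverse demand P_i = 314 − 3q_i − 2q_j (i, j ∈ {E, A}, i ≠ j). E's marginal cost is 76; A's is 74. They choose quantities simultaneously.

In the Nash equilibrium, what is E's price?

Firm E's profit: π = q_E(314 − 3q_E − 2q_A) − 76q_E.
∂π/∂q_E = 238 − 6q_E − 2q_A = 0 ⇒ q_E = 119/3 − (1/3)q_A.
Similarly q_A = 40 − (1/3)q_E.
Solving the two reaction functions simultaneously: (1 − (−1/3)(−1/3))q_E = 119/3 − (1/3)·40, so (8/9)q_E = 79/3 and q_E = 29.625.
Then q_A = 40 − (1/3)·29.625 = 30.125.
P_E = 314 − 3·29.625 − 2·30.125 = 164.875.

164.875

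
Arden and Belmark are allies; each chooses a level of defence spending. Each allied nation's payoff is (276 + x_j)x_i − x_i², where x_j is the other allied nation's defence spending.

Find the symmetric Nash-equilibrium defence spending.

276

Arden's payoff is (276 + x_B)x_A − x_A².
∂π/∂x_A = 276 + x_B − 2x_A = 0, so x_A = 138 + 0.5x_B.
By symmetry x_B = x_A; substituting into the reaction function, 0.5x_A = 138 and x_A = 276.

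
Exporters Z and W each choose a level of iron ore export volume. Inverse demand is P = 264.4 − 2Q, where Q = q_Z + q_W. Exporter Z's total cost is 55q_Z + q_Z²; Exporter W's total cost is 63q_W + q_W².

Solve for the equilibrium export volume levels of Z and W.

26.675, 24.675

Exporter Z's profit: π = q_Z(264.4 − 2(q_Z + q_W)) − 55q_Z − q_Z².
∂π/∂q_Z = 209.4 − 6q_Z − 2q_W = 0, so q_Z = 34.9 − (1/3)q_W.
By the same steps for W: q_W = 1007/30 − (1/3)q_Z.
Solving the two reaction functions simultaneously: (1 − (−1/3)(−1/3))q_Z = 34.9 − (1/3)·(1007/30), so (8/9)q_Z = 1067/45 and q_Z = 26.675.
Then q_W = 1007/30 − (1/3)·26.675 = 24.675.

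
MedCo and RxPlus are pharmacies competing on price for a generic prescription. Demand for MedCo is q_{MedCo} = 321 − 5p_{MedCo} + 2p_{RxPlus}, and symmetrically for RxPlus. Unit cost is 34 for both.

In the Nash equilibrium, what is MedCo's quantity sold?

MedCo's profit: π = (p_{MedCo} − 34)(321 − 5p_{MedCo} + 2p_{RxPlus}).
∂π/∂p_{MedCo} = 491 − 10p_{MedCo} + 2p_{RxPlus} = 0 ⇒ p_{MedCo} = 49.1 + 0.2p_{RxPlus}.
By symmetry p_{RxPlus} = p_{MedCo}; substituting into the reaction function, 0.8p_{MedCo} = 49.1 and p_{MedCo} = 61.375.
q_{MedCo} = 321 − 5·61.375 + 2·61.375 = 136.875.

136.875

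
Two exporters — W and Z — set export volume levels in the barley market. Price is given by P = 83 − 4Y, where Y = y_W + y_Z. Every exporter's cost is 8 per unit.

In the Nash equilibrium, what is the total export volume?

Exporter W's profit: π = y_W(83 − 4(y_W + y_Z)) − 8y_W.
∂π/∂y_W = 75 − 8y_W − 4y_Z = 0, so y_W = 9.375 − 0.5y_Z.
The game is symmetric, so in equilibrium y_Z = y_W: the reaction function gives 1.5y_W = 9.375, hence y_W = 6.25.
Total export volume: 6.25 + 6.25 = 12.5.

12.5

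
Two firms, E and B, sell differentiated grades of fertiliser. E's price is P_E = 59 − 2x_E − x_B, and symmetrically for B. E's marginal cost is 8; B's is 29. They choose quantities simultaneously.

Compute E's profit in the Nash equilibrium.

269.12

Firm E's profit: π = x_E(59 − 2x_E − x_B) − 8x_E.
∂π/∂x_E = 51 − 4x_E − x_B = 0 ⇒ x_E = 12.75 − 0.25x_B.
Similarly x_B = 7.5 − 0.25x_E.
Solving the two reaction functions simultaneously: (1 − (−0.25)(−0.25))x_E = 12.75 − 0.25·7.5, so 0.9375x_E = 10.875 and x_E = 11.6.
Then x_B = 7.5 − 0.25·11.6 = 4.6.
P_E = 59 − 2·11.6 − 4.6 = 31.2.
Profit = (31.2 − 8)·11.6 = 269.12.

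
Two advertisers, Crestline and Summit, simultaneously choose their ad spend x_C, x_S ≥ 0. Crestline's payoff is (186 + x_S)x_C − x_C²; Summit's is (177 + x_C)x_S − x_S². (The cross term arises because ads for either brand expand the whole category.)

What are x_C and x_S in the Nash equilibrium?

183, 180

Expanding Crestline's payoff: 186x_C + x_Sx_C − x_C².
∂π/∂x_C = 186 + x_S − 2x_C = 0, so x_C = 93 + 0.5x_S.
Likewise for Summit: x_S = 88.5 + 0.5x_C.
Plugging x_S into Crestline's best response: x_C = 93 + 0.5(88.5 + 0.5x_C) ⇒ 0.75x_C = 137.25, so x_C = 183.
Then x_S = 88.5 + 0.5·183 = 180.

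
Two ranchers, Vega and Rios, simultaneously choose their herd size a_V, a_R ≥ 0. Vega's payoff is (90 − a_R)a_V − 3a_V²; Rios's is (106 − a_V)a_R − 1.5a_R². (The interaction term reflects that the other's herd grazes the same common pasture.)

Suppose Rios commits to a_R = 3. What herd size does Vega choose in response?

Expanding Vega's payoff: 90a_V − a_Ra_V − 3a_V².
∂π/∂a_V = 90 − a_R − 6a_V = 0, so a_V = 15 − (1/6)a_R.
At a_R = 3: a_V = 15 − (1/6)·3 = 14.5.

14.5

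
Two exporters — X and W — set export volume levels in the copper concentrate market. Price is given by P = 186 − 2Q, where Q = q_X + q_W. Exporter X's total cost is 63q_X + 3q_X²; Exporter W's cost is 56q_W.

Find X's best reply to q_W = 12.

9.9

Exporter X's profit: π = q_X(186 − 2(q_X + q_W)) − 63q_X − 3q_X².
∂π/∂q_X = 123 − 10q_X − 2q_W = 0, so q_X = 12.3 − 0.2q_W.
At q_W = 12: q_X = 12.3 − 0.2·12 = 9.9.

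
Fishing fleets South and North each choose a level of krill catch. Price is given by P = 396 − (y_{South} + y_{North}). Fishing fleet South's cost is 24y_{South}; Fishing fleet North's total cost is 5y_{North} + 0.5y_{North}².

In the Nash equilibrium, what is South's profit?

Fishing fleet South's profit: π = y_{South}(396 − (y_{South} + y_{North})) − 24y_{South}.
∂π/∂y_{South} = 372 − 2y_{South} − y_{North} = 0, so y_{South} = 186 − 0.5y_{North}.
For North: ∂π/∂y_{North} = 391 − 3y_{North} − y_{South} = 0 ⇒ y_{North} = 391/3 − (1/3)y_{South}.
Solving the two reaction functions simultaneously: (1 − (−0.5)(−1/3))y_{South} = 186 − 0.5·(391/3), so (5/6)y_{South} = 725/6 and y_{South} = 145.
Then y_{North} = 391/3 − (1/3)·145 = 82.
Price P = 396 − 227 = 169.
South's profit: (169 − 24)·145 = 21025.

21025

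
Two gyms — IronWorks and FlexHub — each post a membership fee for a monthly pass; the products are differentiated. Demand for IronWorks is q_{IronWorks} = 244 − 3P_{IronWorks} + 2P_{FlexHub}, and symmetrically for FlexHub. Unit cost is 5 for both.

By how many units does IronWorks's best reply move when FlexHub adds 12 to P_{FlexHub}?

IronWorks's profit: π = (P_{IronWorks} − 5)(244 − 3P_{IronWorks} + 2P_{FlexHub}).
∂π/∂P_{IronWorks} = 259 − 6P_{IronWorks} + 2P_{FlexHub} = 0 ⇒ P_{IronWorks} = 259/6 + (1/3)P_{FlexHub}.
The reaction-function slope is 1/3, so a 12-unit rise in P_{FlexHub} moves P_{IronWorks} by 1/3 × 12 = 4. IronWorks's best response rises — the actions are strategic complements.

4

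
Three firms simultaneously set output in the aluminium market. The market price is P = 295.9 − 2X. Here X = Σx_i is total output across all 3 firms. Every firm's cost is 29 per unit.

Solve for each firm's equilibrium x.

33.3625

A representative firm's profit is π_i = x_i(295.9 − 2X) − 29x_i, with X = x_i + Σ_{j≠i} x_j.
First-order condition: 266.9 − 4x_i − 2Σ_{j≠i} x_j = 0.
Imposing symmetry (x_j = x for all j) turns Σ_{j≠i} x_j into 2x, so 266.9 = 8x and x = 33.3625.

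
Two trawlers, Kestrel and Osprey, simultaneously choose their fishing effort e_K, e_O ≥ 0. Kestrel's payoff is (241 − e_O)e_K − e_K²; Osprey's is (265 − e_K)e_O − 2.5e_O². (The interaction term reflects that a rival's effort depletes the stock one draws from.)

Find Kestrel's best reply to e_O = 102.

Expanding Kestrel's payoff: 241e_K − e_Oe_K − e_K².
∂π/∂e_K = 241 − e_O − 2e_K = 0, so e_K = 120.5 − 0.5e_O.
At e_O = 102: e_K = 120.5 − 0.5·102 = 69.5.

69.5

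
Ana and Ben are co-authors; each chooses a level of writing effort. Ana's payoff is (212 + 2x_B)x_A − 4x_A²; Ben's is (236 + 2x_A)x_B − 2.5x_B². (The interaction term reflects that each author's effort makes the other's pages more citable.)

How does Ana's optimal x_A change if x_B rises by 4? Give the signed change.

1

Expanding Ana's payoff: 212x_A + 2x_Bx_A − 4x_A².
∂π/∂x_A = 212 + 2x_B − 8x_A = 0, so x_A = 26.5 + 0.25x_B.
The reaction-function slope is 0.25, so a 4-unit rise in x_B moves x_A by 0.25 × 4 = 1. Ana's best response rises — the actions are strategic complements.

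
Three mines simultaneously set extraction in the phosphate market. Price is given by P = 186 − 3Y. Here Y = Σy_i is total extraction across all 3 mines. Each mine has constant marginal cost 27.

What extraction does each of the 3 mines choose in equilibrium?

13.25

A representative mine's profit is π_i = y_i(186 − 3Y) − 27y_i, with Y = y_i + Σ_{j≠i} y_j.
First-order condition: 159 − 6y_i − 3Σ_{j≠i} y_j = 0.
Imposing symmetry (y_j = y for all j) turns Σ_{j≠i} y_j into 2y, so 159 = 12y and y = 13.25.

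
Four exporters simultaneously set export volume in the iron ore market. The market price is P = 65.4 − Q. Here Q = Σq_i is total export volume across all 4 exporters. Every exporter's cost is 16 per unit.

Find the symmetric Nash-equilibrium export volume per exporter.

9.88

A representative exporter's profit is π_i = q_i(65.4 − Q) − 16q_i, with Q = q_i + Σ_{j≠i} q_j.
First-order condition: 49.4 − 2q_i − Σ_{j≠i} q_j = 0.
Imposing symmetry (q_j = q for all j) turns Σ_{j≠i} q_j into 3q, so 49.4 = 5q and q = 9.88.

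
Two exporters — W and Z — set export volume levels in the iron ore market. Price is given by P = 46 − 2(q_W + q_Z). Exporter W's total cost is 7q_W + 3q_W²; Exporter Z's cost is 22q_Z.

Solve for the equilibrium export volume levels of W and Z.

3, 4.5

Exporter W's profit: π = q_W(46 − 2(q_W + q_Z)) − 7q_W − 3q_W².
∂π/∂q_W = 39 − 10q_W − 2q_Z = 0, so q_W = 3.9 − 0.2q_Z.
For Z: ∂π/∂q_Z = 24 − 4q_Z − 2q_W = 0 ⇒ q_Z = 6 − 0.5q_W.
Solving the two reaction functions simultaneously: (1 − (−0.2)(−0.5))q_W = 3.9 − 0.2·6, so 0.9q_W = 2.7 and q_W = 3.
Then q_Z = 6 − 0.5·3 = 4.5.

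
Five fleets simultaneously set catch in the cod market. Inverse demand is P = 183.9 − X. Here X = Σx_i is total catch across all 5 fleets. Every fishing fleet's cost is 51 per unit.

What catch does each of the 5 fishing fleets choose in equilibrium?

A representative fishing fleet's profit is π_i = x_i(183.9 − X) − 51x_i, with X = x_i + Σ_{j≠i} x_j.
First-order condition: 132.9 − 2x_i − Σ_{j≠i} x_j = 0.
With identical fishing fleets, set every x_j = x: then 132.9 − 2x − 4x = 0, i.e. x = 132.9/6 = 22.15.

22.15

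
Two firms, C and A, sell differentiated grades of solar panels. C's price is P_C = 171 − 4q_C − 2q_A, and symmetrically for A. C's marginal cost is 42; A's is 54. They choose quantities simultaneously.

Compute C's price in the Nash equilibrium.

Firm C's profit: π = q_C(171 − 4q_C − 2q_A) − 42q_C.
∂π/∂q_C = 129 − 8q_C − 2q_A = 0 ⇒ q_C = 16.125 − 0.25q_A.
Similarly q_A = 14.625 − 0.25q_C.
Plugging q_A into C's best response: q_C = 16.125 − 0.25(14.625 − 0.25q_C) ⇒ 0.9375q_C = 399/32, so q_C = 13.3.
Then q_A = 14.625 − 0.25·13.3 = 11.3.
P_C = 171 − 4·13.3 − 2·11.3 = 95.2.

95.2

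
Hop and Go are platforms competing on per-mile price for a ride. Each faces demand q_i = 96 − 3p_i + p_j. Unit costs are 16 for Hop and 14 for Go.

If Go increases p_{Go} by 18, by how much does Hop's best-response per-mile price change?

3

Hop's profit: π = (p_{Hop} − 16)(96 − 3p_{Hop} + p_{Go}).
∂π/∂p_{Hop} = 144 − 6p_{Hop} + p_{Go} = 0 ⇒ p_{Hop} = 24 + (1/6)p_{Go}.
The reaction-function slope is 1/6, so an 18-unit rise in p_{Go} moves p_{Hop} by 1/6 × 18 = 3. Hop's best response rises — the actions are strategic complements.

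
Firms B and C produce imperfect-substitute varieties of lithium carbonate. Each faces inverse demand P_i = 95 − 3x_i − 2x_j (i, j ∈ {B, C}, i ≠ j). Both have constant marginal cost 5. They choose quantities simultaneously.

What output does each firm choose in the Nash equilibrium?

11.25

Firm B's profit: π = x_B(95 − 3x_B − 2x_C) − 5x_B.
∂π/∂x_B = 90 − 6x_B − 2x_C = 0 ⇒ x_B = 15 − (1/3)x_C.
By symmetry x_C = x_B; substituting into the reaction function, (4/3)x_B = 15 and x_B = 11.25.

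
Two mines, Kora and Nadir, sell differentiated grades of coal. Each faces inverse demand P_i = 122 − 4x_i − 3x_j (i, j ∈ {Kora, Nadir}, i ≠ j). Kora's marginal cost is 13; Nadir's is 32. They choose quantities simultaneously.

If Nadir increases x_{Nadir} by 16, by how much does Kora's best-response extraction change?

-6

Mine Kora's profit: π = x_{Kora}(122 − 4x_{Kora} − 3x_{Nadir}) − 13x_{Kora}.
∂π/∂x_{Kora} = 109 − 8x_{Kora} − 3x_{Nadir} = 0 ⇒ x_{Kora} = 13.625 − 0.375x_{Nadir}.
The reaction-function slope is −0.375, so a 16-unit rise in x_{Nadir} moves x_{Kora} by −0.375 × 16 = −6. Kora's best response falls — the actions are strategic substitutes.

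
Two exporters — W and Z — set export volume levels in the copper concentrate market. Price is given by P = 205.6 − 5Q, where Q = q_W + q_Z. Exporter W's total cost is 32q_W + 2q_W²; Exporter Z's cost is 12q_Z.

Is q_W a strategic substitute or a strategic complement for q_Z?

strategic substitutes

Exporter W's profit: π = q_W(205.6 − 5(q_W + q_Z)) − 32q_W − 2q_W².
∂π/∂q_W = 173.6 − 14q_W − 5q_Z = 0, so q_W = 12.4 − (5/14)q_Z.
The best-response slope dq_W/dq_Z = −5/14 < 0: the reaction function is downward-sloping, so the choices are strategic substitutes.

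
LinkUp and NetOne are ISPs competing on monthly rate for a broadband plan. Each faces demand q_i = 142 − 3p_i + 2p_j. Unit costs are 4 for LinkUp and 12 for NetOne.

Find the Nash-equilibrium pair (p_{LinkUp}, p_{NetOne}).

LinkUp's profit: π = (p_{LinkUp} − 4)(142 − 3p_{LinkUp} + 2p_{NetOne}).
∂π/∂p_{LinkUp} = 154 − 6p_{LinkUp} + 2p_{NetOne} = 0 ⇒ p_{LinkUp} = 77/3 + (1/3)p_{NetOne}.
Similarly p_{NetOne} = 89/3 + (1/3)p_{LinkUp}.
Substituting the second reaction function into the first: p_{LinkUp} = 77/3 + (1/3)(89/3 + (1/3)p_{LinkUp}), which gives (8/9)p_{LinkUp} = 320/9 ⇒ p_{LinkUp} = 40.
Then p_{NetOne} = 89/3 + (1/3)·40 = 43.

40, 43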